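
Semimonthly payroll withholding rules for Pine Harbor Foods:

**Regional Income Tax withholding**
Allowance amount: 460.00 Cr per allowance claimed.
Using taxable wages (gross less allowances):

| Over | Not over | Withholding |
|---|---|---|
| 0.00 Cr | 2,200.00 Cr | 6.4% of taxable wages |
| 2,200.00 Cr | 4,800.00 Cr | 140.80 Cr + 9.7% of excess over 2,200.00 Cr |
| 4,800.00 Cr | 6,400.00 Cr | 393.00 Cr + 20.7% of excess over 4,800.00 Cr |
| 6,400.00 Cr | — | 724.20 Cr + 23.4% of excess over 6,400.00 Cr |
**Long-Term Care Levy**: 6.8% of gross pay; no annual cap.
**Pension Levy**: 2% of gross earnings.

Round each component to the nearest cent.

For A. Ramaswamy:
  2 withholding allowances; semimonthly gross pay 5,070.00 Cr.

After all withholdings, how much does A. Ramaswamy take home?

Regional Income Tax: taxable = 5,070.00 Cr − 2×460.00 Cr = 4,150.00 Cr
  140.80 Cr + 9.7% × (4,150.00 Cr − 2,200.00 Cr) = 140.80 Cr + 9.7% × 1,950.00 Cr = 329.95 Cr
Long-Term Care Levy: 6.8% × 5,070.00 Cr = 344.76 Cr
Pension Levy: 2% × 5,070.00 Cr = 101.40 Cr
Total withheld: 329.95 Cr + 344.76 Cr + 101.40 Cr = 776.11 Cr
Net pay: 5,070.00 Cr − 776.11 Cr = 4,293.89 Cr

4,293.89 Cr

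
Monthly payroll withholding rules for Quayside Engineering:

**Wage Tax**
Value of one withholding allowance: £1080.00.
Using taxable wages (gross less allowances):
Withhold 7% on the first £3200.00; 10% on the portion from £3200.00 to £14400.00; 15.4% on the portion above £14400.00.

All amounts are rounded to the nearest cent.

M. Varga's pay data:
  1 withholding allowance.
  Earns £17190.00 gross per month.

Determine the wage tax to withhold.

£1607.34

Wage Tax: taxable = £17190.00 − 1×£1080.00 = £16110.00
  £1344.00 + 15.4% × (£16110.00 − £14400.00) = £1344.00 + 15.4% × £1710.00 = £1607.34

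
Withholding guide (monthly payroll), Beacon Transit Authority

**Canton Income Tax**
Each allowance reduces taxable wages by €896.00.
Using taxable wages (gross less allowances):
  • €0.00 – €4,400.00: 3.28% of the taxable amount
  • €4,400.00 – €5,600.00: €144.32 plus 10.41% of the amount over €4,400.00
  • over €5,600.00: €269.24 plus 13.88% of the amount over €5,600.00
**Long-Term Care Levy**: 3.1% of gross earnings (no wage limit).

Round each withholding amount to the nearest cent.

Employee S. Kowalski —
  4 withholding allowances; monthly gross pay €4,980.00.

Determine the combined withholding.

Canton Income Tax: taxable = €4,980.00 − 4×€896.00 = €1,396.00
  3.28% × €1,396.00 = €45.79
Long-Term Care Levy: 3.1% × €4,980.00 = €154.38
Total: €45.79 + €154.38 = €200.17

€200.17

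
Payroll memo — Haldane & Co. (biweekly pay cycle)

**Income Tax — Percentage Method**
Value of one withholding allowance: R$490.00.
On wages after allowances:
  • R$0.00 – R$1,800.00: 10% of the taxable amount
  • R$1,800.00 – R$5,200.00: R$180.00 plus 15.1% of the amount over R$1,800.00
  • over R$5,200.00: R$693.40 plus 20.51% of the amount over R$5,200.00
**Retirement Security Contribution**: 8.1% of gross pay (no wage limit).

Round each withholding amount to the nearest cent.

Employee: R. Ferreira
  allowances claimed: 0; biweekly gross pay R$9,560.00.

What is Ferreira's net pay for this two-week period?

Income Tax: taxable = R$9,560.00
  R$693.40 + 20.51% × (R$9,560.00 − R$5,200.00) = R$693.40 + 20.51% × R$4,360.00 = R$1,587.64
Retirement Security Contribution: 8.1% × R$9,560.00 = R$774.36
Total withheld: R$1,587.64 + R$774.36 = R$2,362.00
Net pay: R$9,560.00 − R$2,362.00 = R$7,198.00

R$7,198.00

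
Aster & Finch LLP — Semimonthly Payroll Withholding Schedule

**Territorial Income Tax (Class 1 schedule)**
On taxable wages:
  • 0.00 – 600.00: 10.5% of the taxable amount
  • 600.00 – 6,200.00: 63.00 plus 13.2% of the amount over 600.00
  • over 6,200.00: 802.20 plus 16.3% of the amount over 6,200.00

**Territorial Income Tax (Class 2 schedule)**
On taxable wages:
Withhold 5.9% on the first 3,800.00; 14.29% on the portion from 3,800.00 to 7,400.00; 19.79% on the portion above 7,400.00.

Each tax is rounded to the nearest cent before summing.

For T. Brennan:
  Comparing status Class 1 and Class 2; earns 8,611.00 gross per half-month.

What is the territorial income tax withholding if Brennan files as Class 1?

1,195.19

Territorial Income Tax (Class 1): taxable = 8,611.00
  802.20 + 16.3% × (8,611.00 − 6,200.00) = 802.20 + 16.3% × 2,411.00 = 1,195.19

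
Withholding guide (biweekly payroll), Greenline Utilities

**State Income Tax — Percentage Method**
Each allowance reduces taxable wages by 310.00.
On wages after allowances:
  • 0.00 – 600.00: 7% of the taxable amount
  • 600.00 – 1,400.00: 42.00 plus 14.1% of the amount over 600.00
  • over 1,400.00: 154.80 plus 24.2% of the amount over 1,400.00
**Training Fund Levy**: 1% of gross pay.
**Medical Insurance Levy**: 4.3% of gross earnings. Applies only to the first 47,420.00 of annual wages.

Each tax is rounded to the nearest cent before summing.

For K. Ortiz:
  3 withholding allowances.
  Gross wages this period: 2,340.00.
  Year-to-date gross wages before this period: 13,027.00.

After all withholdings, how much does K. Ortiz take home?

State Income Tax: taxable = 2,340.00 − 3×310.00 = 1,410.00
  154.80 + 24.2% × (1,410.00 − 1,400.00) = 154.80 + 24.2% × 10.00 = 157.22
Training Fund Levy: 1% × 2,340.00 = 23.40
Medical Insurance Levy: 4.3% × 2,340.00 = 100.62
Total withheld: 157.22 + 23.40 + 100.62 = 281.24
Net pay: 2,340.00 − 281.24 = 2,058.76

2,058.76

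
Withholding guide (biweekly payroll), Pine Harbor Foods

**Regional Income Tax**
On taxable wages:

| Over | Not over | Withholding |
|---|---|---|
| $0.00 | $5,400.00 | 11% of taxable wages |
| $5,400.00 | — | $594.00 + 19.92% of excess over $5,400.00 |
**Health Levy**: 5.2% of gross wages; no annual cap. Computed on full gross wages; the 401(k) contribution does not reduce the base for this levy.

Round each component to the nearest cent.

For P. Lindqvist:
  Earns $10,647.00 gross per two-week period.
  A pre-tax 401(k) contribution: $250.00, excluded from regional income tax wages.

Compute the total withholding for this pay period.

Regional Income Tax: taxable = $10,647.00 − $250.00 = $10,397.00
  $594.00 + 19.92% × ($10,397.00 − $5,400.00) = $594.00 + 19.92% × $4,997.00 = $1,589.40
Health Levy: 5.2% × $10,647.00 = $553.64
Total: $1,589.40 + $553.64 = $2,143.04

$2,143.04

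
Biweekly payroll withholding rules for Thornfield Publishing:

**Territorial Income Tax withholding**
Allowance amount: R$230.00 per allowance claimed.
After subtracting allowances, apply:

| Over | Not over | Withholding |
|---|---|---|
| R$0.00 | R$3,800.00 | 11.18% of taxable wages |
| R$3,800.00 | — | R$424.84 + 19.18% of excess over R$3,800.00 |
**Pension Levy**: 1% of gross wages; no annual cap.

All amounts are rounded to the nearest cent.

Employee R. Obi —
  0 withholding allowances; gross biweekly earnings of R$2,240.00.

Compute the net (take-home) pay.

R$1,967.17

Territorial Income Tax: taxable = R$2,240.00
  11.18% × R$2,240.00 = R$250.43
Pension Levy: 1% × R$2,240.00 = R$22.40
Total withheld: R$250.43 + R$22.40 = R$272.83
Net pay: R$2,240.00 − R$272.83 = R$1,967.17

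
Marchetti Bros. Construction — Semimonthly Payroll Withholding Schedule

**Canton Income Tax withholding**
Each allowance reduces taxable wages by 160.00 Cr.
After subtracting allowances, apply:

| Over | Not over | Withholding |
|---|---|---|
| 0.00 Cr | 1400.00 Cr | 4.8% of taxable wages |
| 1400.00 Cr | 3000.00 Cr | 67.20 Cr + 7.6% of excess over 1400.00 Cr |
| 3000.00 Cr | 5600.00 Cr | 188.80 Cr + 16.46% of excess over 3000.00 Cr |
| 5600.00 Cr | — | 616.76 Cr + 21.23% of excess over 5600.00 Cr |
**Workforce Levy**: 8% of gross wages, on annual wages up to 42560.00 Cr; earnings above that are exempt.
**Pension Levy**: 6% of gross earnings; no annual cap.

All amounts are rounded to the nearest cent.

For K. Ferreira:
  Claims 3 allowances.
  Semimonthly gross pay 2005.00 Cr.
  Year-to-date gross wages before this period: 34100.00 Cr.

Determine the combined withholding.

357.40 Cr

Canton Income Tax: taxable = 2005.00 Cr − 3×160.00 Cr = 1525.00 Cr
  67.20 Cr + 7.6% × (1525.00 Cr − 1400.00 Cr) = 67.20 Cr + 7.6% × 125.00 Cr = 76.70 Cr
Workforce Levy: 8% × 2005.00 Cr = 160.40 Cr
Pension Levy: 6% × 2005.00 Cr = 120.30 Cr
Total: 76.70 Cr + 160.40 Cr + 120.30 Cr = 357.40 Cr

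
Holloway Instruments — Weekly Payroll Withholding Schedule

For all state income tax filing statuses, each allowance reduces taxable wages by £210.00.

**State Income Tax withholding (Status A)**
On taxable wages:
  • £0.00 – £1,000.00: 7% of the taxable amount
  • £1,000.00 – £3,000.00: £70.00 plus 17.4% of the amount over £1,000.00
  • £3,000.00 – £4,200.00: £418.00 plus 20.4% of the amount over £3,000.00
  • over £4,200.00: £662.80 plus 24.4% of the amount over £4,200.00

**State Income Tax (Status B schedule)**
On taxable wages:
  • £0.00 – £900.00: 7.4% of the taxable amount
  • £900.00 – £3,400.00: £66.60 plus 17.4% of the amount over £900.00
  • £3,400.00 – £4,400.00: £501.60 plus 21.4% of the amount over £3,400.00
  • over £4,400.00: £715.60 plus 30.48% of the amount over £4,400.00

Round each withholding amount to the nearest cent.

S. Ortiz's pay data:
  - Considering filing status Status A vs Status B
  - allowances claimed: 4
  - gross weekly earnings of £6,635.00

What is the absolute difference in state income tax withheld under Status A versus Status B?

£88.82

State Income Tax (Status A): taxable = £6,635.00 − 4×£210.00 = £5,795.00
  £662.80 + 24.4% × (£5,795.00 − £4,200.00) = £662.80 + 24.4% × £1,595.00 = £1,051.98
State Income Tax (Status B): taxable = £6,635.00 − 4×£210.00 = £5,795.00
  £715.60 + 30.48% × (£5,795.00 − £4,400.00) = £715.60 + 30.48% × £1,395.00 = £1,140.80
Difference: |£1,051.98 − £1,140.80| = £88.82 (higher under Status B)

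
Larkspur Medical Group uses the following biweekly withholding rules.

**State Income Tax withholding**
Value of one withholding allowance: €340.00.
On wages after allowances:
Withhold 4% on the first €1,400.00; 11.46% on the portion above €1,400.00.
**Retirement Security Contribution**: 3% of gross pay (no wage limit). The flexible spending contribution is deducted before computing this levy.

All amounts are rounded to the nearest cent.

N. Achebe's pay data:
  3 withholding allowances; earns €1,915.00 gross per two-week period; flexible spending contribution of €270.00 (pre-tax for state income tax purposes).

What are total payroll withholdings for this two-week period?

€74.35

State Income Tax: taxable = €1,915.00 − €270.00 − 3×€340.00 = €625.00
  4% × €625.00 = €25.00
Retirement Security Contribution: 3% × €1,645.00 = €49.35
Total: €25.00 + €49.35 = €74.35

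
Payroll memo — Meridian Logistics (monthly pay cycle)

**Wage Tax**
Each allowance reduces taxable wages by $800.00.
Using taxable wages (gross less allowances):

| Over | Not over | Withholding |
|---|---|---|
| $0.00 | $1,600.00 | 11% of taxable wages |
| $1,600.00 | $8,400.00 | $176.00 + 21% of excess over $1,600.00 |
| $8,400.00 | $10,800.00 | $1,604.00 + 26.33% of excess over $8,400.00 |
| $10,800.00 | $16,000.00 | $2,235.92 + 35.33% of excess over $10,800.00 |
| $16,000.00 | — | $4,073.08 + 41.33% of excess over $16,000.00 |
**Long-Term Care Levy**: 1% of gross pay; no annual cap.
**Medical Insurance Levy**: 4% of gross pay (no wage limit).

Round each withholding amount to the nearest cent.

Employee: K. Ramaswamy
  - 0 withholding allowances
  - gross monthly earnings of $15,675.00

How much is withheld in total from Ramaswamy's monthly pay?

$4,742.01

Wage Tax: taxable = $15,675.00
  $2,235.92 + 35.33% × ($15,675.00 − $10,800.00) = $2,235.92 + 35.33% × $4,875.00 = $3,958.26
Long-Term Care Levy: 1% × $15,675.00 = $156.75
Medical Insurance Levy: 4% × $15,675.00 = $627.00
Total: $3,958.26 + $156.75 + $627.00 = $4,742.01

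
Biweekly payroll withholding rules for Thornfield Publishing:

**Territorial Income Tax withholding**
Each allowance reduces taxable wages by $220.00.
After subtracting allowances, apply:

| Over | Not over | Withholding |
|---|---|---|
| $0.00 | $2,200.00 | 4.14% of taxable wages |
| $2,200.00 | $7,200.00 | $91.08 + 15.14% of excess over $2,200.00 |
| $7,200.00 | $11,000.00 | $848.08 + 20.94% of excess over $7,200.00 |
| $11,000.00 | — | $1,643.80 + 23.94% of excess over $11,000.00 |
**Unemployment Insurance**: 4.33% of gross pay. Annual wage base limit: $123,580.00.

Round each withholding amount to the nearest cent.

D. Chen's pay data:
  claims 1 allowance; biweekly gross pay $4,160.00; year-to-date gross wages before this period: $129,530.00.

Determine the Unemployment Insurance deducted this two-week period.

Unemployment Insurance: YTD $129,530.00 ≥ cap $123,580.00 → $0.00

$0.00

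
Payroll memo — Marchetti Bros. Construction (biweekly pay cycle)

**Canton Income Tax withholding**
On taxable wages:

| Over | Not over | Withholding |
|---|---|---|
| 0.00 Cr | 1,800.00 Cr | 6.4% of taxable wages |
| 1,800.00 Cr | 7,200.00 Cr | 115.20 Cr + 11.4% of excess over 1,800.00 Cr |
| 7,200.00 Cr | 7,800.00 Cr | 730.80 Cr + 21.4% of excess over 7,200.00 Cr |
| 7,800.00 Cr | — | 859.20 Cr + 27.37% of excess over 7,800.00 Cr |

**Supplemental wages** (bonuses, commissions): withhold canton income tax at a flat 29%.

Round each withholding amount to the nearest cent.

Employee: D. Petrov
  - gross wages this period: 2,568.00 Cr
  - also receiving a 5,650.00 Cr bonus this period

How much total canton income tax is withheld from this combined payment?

1,841.25 Cr

Canton Income Tax: taxable = 2,568.00 Cr
  115.20 Cr + 11.4% × (2,568.00 Cr − 1,800.00 Cr) = 115.20 Cr + 11.4% × 768.00 Cr = 202.75 Cr
Supplemental (29% flat on bonus): 29% × 5,650.00 Cr = 1,638.50 Cr
Total canton income tax: 202.75 Cr + 1,638.50 Cr = 1,841.25 Cr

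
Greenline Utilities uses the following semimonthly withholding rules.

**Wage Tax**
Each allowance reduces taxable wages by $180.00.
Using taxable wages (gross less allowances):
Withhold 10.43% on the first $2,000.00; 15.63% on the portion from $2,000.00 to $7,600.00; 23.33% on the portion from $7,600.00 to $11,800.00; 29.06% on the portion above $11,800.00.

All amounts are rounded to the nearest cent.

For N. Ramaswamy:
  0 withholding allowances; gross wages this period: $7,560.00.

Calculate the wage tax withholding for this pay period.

Wage Tax: taxable = $7,560.00
  $208.60 + 15.63% × ($7,560.00 − $2,000.00) = $208.60 + 15.63% × $5,560.00 = $1,077.63

$1,077.63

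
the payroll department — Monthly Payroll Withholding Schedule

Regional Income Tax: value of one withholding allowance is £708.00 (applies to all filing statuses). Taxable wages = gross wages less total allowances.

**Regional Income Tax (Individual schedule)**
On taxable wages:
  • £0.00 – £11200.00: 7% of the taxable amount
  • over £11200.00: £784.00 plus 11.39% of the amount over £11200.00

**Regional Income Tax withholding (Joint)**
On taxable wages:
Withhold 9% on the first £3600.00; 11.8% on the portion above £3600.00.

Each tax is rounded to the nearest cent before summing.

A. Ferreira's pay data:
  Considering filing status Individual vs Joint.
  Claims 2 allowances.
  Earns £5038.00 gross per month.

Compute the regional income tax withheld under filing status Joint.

£326.60

Regional Income Tax (Joint): taxable = £5038.00 − 2×£708.00 = £3622.00
  £324.00 + 11.8% × (£3622.00 − £3600.00) = £324.00 + 11.8% × £22.00 = £326.60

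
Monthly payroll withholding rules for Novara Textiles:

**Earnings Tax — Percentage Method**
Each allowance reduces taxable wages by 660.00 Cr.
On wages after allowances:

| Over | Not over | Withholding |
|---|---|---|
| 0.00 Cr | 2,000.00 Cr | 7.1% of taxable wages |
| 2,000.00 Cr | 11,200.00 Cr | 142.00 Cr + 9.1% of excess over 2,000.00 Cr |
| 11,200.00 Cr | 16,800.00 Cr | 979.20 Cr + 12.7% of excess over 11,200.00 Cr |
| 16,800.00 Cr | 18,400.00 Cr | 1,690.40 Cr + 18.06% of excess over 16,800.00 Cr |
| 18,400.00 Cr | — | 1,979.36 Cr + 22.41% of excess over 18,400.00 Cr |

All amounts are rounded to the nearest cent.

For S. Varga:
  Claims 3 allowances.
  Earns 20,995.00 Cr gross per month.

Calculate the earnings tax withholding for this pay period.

Earnings Tax: taxable = 20,995.00 Cr − 3×660.00 Cr = 19,015.00 Cr
  1,979.36 Cr + 22.41% × (19,015.00 Cr − 18,400.00 Cr) = 1,979.36 Cr + 22.41% × 615.00 Cr = 2,117.18 Cr

2,117.18 Cr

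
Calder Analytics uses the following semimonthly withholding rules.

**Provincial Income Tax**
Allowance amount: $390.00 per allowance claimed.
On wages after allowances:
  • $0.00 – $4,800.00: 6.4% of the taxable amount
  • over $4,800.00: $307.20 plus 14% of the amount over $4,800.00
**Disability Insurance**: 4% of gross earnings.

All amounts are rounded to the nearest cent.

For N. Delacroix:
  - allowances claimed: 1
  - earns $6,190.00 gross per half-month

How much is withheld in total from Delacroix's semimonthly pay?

$694.80

Provincial Income Tax: taxable = $6,190.00 − 1×$390.00 = $5,800.00
  $307.20 + 14% × ($5,800.00 − $4,800.00) = $307.20 + 14% × $1,000.00 = $447.20
Disability Insurance: 4% × $6,190.00 = $247.60
Total: $447.20 + $247.60 = $694.80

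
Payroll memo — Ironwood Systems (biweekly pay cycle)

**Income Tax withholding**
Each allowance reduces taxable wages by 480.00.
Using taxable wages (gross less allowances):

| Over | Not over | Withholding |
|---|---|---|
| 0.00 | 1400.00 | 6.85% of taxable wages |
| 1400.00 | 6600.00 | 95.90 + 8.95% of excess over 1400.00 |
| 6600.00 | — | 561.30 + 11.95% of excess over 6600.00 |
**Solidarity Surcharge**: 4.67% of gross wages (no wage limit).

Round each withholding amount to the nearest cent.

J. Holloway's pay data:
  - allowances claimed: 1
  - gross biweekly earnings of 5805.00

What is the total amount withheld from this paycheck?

Income Tax: taxable = 5805.00 − 1×480.00 = 5325.00
  95.90 + 8.95% × (5325.00 − 1400.00) = 95.90 + 8.95% × 3925.00 = 447.19
Solidarity Surcharge: 4.67% × 5805.00 = 271.09
Total: 447.19 + 271.09 = 718.28

718.28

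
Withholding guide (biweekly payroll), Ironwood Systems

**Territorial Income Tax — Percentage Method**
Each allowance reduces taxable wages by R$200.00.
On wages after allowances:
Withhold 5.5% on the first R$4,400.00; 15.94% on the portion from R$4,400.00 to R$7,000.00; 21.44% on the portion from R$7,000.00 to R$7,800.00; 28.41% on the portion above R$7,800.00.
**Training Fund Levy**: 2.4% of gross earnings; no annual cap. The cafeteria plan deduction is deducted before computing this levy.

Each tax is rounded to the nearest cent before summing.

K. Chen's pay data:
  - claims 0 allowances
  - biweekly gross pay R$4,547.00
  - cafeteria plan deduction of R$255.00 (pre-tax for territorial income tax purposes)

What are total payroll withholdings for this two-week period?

Territorial Income Tax: taxable = R$4,547.00 − R$255.00 = R$4,292.00
  5.5% × R$4,292.00 = R$236.06
Training Fund Levy: 2.4% × R$4,292.00 = R$103.01
Total: R$236.06 + R$103.01 = R$339.07

R$339.07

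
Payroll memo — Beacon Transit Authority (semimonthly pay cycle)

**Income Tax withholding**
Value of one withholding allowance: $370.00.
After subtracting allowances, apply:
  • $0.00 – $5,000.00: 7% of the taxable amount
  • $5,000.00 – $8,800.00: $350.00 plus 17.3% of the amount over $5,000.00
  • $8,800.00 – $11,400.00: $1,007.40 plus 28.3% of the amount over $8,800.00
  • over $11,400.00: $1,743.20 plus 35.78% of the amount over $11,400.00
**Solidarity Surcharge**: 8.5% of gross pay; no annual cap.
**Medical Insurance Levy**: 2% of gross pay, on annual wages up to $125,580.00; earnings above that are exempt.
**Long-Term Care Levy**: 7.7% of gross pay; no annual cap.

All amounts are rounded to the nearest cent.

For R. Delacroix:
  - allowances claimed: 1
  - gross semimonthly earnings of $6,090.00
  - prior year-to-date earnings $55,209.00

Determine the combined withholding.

Income Tax: taxable = $6,090.00 − 1×$370.00 = $5,720.00
  $350.00 + 17.3% × ($5,720.00 − $5,000.00) = $350.00 + 17.3% × $720.00 = $474.56
Solidarity Surcharge: 8.5% × $6,090.00 = $517.65
Medical Insurance Levy: 2% × $6,090.00 = $121.80
Long-Term Care Levy: 7.7% × $6,090.00 = $468.93
Total: $474.56 + $517.65 + $121.80 + $468.93 = $1,582.94

$1,582.94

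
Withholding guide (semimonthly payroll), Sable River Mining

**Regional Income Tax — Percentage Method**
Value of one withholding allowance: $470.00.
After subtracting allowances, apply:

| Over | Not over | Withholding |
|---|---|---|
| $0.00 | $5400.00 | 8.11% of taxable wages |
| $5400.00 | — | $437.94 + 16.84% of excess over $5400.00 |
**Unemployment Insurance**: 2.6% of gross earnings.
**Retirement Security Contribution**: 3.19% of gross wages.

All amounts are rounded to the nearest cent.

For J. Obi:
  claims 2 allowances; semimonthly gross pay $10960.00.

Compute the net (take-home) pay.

$9109.47

Regional Income Tax: taxable = $10960.00 − 2×$470.00 = $10020.00
  $437.94 + 16.84% × ($10020.00 − $5400.00) = $437.94 + 16.84% × $4620.00 = $1215.95
Unemployment Insurance: 2.6% × $10960.00 = $284.96
Retirement Security Contribution: 3.19% × $10960.00 = $349.62
Total withheld: $1215.95 + $284.96 + $349.62 = $1850.53
Net pay: $10960.00 − $1850.53 = $9109.47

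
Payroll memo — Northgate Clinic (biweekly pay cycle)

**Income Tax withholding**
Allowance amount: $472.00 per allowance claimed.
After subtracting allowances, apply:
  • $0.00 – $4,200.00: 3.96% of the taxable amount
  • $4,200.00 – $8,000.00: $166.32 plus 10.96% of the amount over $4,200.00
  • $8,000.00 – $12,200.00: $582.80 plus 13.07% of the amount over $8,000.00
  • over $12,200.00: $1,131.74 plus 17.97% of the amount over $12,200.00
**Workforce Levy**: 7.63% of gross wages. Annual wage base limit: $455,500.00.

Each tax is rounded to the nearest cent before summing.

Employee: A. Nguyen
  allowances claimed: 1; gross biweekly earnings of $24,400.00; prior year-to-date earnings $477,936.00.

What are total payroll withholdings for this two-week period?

$3,239.26

Income Tax: taxable = $24,400.00 − 1×$472.00 = $23,928.00
  $1,131.74 + 17.97% × ($23,928.00 − $12,200.00) = $1,131.74 + 17.97% × $11,728.00 = $3,239.26
Workforce Levy: YTD $477,936.00 ≥ cap $455,500.00 → $0.00
Total: $3,239.26 + $0.00 = $3,239.26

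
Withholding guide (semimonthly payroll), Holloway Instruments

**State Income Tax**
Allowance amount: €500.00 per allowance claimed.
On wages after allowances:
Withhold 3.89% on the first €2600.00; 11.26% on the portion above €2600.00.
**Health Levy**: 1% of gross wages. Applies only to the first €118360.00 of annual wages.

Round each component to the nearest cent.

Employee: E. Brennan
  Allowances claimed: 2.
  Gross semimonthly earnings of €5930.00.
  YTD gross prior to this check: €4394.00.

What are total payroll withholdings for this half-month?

State Income Tax: taxable = €5930.00 − 2×€500.00 = €4930.00
  €101.14 + 11.26% × (€4930.00 − €2600.00) = €101.14 + 11.26% × €2330.00 = €363.50
Health Levy: 1% × €5930.00 = €59.30
Total: €363.50 + €59.30 = €422.80

€422.80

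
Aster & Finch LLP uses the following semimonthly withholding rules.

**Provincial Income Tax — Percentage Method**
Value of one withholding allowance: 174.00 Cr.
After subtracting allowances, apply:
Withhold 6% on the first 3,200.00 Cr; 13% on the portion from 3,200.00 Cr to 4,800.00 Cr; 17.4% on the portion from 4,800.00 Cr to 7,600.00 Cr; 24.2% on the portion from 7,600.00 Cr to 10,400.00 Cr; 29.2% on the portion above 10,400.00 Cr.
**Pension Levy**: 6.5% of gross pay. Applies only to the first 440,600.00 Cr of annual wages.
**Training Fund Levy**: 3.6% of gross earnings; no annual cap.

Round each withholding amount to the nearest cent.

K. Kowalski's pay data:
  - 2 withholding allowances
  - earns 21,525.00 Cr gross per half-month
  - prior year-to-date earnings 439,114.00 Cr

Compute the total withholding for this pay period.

Provincial Income Tax: taxable = 21,525.00 Cr − 2×174.00 Cr = 21,177.00 Cr
  1,564.80 Cr + 29.2% × (21,177.00 Cr − 10,400.00 Cr) = 1,564.80 Cr + 29.2% × 10,777.00 Cr = 4,711.68 Cr
Pension Levy: cap 440,600.00 Cr − YTD 439,114.00 Cr = 1,486.00 Cr subject; 6.5% × 1,486.00 Cr = 96.59 Cr
Training Fund Levy: 3.6% × 21,525.00 Cr = 774.90 Cr
Total: 4,711.68 Cr + 96.59 Cr + 774.90 Cr = 5,583.17 Cr

5,583.17 Cr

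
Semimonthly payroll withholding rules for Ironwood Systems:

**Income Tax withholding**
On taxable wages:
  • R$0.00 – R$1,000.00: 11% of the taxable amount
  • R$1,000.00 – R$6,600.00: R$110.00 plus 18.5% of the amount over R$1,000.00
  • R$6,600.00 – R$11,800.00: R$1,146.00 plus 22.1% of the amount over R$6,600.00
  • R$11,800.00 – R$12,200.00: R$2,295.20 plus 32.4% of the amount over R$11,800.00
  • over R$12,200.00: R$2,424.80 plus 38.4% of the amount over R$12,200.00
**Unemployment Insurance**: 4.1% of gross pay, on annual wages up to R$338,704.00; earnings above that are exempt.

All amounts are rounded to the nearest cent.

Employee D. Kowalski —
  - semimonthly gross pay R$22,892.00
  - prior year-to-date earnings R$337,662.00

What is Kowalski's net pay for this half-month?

Income Tax: taxable = R$22,892.00
  R$2,424.80 + 38.4% × (R$22,892.00 − R$12,200.00) = R$2,424.80 + 38.4% × R$10,692.00 = R$6,530.53
Unemployment Insurance: cap R$338,704.00 − YTD R$337,662.00 = R$1,042.00 subject; 4.1% × R$1,042.00 = R$42.72
Total withheld: R$6,530.53 + R$42.72 = R$6,573.25
Net pay: R$22,892.00 − R$6,573.25 = R$16,318.75

R$16,318.75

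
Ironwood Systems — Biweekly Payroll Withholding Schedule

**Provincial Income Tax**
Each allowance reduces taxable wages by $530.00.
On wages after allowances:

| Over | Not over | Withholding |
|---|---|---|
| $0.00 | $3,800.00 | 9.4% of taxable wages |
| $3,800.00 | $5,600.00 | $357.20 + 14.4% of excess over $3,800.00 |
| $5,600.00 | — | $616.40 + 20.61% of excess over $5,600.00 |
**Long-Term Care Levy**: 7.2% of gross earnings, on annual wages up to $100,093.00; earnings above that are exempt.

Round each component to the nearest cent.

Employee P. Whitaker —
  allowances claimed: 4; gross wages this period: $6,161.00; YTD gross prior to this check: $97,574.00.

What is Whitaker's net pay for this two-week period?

$5,587.73

Provincial Income Tax: taxable = $6,161.00 − 4×$530.00 = $4,041.00
  $357.20 + 14.4% × ($4,041.00 − $3,800.00) = $357.20 + 14.4% × $241.00 = $391.90
Long-Term Care Levy: cap $100,093.00 − YTD $97,574.00 = $2,519.00 subject; 7.2% × $2,519.00 = $181.37
Total withheld: $391.90 + $181.37 = $573.27
Net pay: $6,161.00 − $573.27 = $5,587.73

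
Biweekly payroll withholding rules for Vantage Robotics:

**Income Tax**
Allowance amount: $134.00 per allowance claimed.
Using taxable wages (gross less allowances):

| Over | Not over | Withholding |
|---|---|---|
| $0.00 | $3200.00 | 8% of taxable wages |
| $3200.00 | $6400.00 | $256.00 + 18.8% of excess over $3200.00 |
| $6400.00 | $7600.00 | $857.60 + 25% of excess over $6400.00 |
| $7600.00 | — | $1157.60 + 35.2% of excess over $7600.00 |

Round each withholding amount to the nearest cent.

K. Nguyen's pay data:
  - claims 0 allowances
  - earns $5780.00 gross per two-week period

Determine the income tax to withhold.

$741.04

Income Tax: taxable = $5780.00
  $256.00 + 18.8% × ($5780.00 − $3200.00) = $256.00 + 18.8% × $2580.00 = $741.04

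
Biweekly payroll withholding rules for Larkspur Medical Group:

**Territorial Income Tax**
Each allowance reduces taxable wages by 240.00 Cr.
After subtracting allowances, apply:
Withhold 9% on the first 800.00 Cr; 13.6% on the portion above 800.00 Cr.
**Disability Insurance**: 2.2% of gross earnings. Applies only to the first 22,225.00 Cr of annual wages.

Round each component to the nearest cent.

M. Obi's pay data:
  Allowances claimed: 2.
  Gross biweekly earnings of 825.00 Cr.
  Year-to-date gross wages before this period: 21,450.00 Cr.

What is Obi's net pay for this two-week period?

Territorial Income Tax: taxable = 825.00 Cr − 2×240.00 Cr = 345.00 Cr
  9% × 345.00 Cr = 31.05 Cr
Disability Insurance: cap 22,225.00 Cr − YTD 21,450.00 Cr = 775.00 Cr subject; 2.2% × 775.00 Cr = 17.05 Cr
Total withheld: 31.05 Cr + 17.05 Cr = 48.10 Cr
Net pay: 825.00 Cr − 48.10 Cr = 776.90 Cr

776.90 Cr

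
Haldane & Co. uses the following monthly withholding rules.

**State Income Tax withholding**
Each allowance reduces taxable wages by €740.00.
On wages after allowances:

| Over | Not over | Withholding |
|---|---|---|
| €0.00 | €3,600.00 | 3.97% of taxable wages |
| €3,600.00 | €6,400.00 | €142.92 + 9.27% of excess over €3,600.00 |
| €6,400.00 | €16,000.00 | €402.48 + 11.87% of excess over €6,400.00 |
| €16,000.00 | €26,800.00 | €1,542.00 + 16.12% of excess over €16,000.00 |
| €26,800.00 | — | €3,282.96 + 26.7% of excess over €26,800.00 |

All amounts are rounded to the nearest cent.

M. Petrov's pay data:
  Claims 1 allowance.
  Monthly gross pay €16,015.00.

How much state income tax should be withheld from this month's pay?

State Income Tax: taxable = €16,015.00 − 1×€740.00 = €15,275.00
  €402.48 + 11.87% × (€15,275.00 − €6,400.00) = €402.48 + 11.87% × €8,875.00 = €1,455.94

€1,455.94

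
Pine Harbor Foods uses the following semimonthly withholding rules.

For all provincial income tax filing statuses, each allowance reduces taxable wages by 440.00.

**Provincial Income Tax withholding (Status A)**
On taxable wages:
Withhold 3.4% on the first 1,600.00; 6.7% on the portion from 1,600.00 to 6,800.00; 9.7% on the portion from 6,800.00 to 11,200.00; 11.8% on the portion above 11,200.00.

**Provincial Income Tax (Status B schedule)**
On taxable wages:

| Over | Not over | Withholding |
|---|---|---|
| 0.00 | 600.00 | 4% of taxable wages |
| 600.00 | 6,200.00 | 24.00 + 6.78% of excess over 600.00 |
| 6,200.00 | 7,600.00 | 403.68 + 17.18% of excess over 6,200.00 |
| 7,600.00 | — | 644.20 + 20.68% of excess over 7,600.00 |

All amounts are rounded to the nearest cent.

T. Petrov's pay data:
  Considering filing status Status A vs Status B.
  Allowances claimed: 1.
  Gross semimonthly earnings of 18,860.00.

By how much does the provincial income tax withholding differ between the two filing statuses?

1,200.22

Provincial Income Tax (Status A): taxable = 18,860.00 − 1×440.00 = 18,420.00
  829.60 + 11.8% × (18,420.00 − 11,200.00) = 829.60 + 11.8% × 7,220.00 = 1,681.56
Provincial Income Tax (Status B): taxable = 18,860.00 − 1×440.00 = 18,420.00
  644.20 + 20.68% × (18,420.00 − 7,600.00) = 644.20 + 20.68% × 10,820.00 = 2,881.78
Difference: |1,681.56 − 2,881.78| = 1,200.22 (higher under Status B)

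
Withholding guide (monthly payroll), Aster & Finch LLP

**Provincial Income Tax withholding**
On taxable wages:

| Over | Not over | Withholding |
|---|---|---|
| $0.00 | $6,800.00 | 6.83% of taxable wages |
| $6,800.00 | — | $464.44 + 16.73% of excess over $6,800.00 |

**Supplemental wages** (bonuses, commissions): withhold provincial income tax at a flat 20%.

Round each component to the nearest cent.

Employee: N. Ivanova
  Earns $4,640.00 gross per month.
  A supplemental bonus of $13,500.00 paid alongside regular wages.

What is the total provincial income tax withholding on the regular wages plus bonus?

Provincial Income Tax: taxable = $4,640.00
  6.83% × $4,640.00 = $316.91
Supplemental (20% flat on bonus): 20% × $13,500.00 = $2,700.00
Total provincial income tax: $316.91 + $2,700.00 = $3,016.91

$3,016.91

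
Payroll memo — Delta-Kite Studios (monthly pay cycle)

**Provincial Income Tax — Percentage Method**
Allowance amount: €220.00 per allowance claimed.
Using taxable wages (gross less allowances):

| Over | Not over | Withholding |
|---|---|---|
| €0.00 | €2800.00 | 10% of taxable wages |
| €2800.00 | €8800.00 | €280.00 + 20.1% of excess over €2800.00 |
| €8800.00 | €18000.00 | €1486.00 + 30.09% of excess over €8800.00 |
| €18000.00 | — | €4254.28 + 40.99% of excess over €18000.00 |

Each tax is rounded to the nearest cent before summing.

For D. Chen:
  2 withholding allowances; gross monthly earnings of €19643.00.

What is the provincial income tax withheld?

€4747.39

Provincial Income Tax: taxable = €19643.00 − 2×€220.00 = €19203.00
  €4254.28 + 40.99% × (€19203.00 − €18000.00) = €4254.28 + 40.99% × €1203.00 = €4747.39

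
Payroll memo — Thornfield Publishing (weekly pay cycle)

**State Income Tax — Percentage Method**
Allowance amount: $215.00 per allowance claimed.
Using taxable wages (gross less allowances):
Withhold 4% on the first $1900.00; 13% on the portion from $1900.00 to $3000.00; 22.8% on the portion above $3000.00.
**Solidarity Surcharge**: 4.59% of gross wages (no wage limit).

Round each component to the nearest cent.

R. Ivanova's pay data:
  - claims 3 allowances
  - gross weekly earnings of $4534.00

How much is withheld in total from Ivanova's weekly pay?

$629.80

State Income Tax: taxable = $4534.00 − 3×$215.00 = $3889.00
  $219.00 + 22.8% × ($3889.00 − $3000.00) = $219.00 + 22.8% × $889.00 = $421.69
Solidarity Surcharge: 4.59% × $4534.00 = $208.11
Total: $421.69 + $208.11 = $629.80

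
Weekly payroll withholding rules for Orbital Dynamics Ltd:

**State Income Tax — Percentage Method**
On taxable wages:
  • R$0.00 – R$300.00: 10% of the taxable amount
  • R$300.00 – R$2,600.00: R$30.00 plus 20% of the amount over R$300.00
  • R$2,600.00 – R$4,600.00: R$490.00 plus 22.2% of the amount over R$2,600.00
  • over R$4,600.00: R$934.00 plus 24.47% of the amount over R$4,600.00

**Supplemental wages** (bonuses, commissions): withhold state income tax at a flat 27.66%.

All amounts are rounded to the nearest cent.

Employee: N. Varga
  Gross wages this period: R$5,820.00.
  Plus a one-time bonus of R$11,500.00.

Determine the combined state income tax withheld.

State Income Tax: taxable = R$5,820.00
  R$934.00 + 24.47% × (R$5,820.00 − R$4,600.00) = R$934.00 + 24.47% × R$1,220.00 = R$1,232.53
Supplemental (27.66% flat on bonus): 27.66% × R$11,500.00 = R$3,180.90
Total state income tax: R$1,232.53 + R$3,180.90 = R$4,413.43

R$4,413.43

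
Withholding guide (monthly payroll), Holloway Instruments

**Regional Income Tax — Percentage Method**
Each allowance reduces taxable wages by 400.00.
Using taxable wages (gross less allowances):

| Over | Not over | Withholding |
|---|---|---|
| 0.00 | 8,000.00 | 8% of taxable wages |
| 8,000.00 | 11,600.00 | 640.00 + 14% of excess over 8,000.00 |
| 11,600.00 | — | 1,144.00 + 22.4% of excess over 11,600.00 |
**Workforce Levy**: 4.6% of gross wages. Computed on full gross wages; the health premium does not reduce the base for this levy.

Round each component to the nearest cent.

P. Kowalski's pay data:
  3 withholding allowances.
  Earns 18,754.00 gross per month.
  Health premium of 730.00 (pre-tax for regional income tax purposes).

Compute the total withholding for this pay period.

3,176.86

Regional Income Tax: taxable = 18,754.00 − 730.00 − 3×400.00 = 16,824.00
  1,144.00 + 22.4% × (16,824.00 − 11,600.00) = 1,144.00 + 22.4% × 5,224.00 = 2,314.18
Workforce Levy: 4.6% × 18,754.00 = 862.68
Total: 2,314.18 + 862.68 = 3,176.86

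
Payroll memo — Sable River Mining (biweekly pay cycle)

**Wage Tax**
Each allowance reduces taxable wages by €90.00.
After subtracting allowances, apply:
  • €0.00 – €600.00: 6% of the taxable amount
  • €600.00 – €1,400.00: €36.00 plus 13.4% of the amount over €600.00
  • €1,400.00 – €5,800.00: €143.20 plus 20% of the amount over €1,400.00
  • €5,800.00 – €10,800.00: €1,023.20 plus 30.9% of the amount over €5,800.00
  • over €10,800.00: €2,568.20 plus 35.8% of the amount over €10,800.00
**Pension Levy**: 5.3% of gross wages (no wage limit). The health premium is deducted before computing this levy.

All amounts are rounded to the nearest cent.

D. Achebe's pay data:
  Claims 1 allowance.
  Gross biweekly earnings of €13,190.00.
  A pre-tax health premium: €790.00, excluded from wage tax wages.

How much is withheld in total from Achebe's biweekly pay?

Wage Tax: taxable = €13,190.00 − €790.00 − 1×€90.00 = €12,310.00
  €2,568.20 + 35.8% × (€12,310.00 − €10,800.00) = €2,568.20 + 35.8% × €1,510.00 = €3,108.78
Pension Levy: 5.3% × €12,400.00 = €657.20
Total: €3,108.78 + €657.20 = €3,765.98

€3,765.98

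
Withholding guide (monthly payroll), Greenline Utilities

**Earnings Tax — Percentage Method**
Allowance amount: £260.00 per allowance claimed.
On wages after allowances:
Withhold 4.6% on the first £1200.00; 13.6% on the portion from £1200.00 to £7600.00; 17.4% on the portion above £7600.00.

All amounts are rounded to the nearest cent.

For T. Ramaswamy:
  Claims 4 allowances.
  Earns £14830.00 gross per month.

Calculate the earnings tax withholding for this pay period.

Earnings Tax: taxable = £14830.00 − 4×£260.00 = £13790.00
  £925.60 + 17.4% × (£13790.00 − £7600.00) = £925.60 + 17.4% × £6190.00 = £2002.66

£2002.66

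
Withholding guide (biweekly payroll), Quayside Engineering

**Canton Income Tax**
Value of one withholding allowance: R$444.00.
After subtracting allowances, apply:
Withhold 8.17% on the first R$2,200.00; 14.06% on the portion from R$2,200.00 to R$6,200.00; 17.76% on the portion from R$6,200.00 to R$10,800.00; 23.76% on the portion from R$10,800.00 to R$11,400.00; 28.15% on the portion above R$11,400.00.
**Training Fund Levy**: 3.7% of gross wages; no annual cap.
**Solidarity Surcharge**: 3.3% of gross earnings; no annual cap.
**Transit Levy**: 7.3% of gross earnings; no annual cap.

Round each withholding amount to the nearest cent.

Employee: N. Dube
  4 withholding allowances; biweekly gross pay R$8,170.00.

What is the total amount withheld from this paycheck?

R$1,944.90

Canton Income Tax: taxable = R$8,170.00 − 4×R$444.00 = R$6,394.00
  R$742.14 + 17.76% × (R$6,394.00 − R$6,200.00) = R$742.14 + 17.76% × R$194.00 = R$776.59
Training Fund Levy: 3.7% × R$8,170.00 = R$302.29
Solidarity Surcharge: 3.3% × R$8,170.00 = R$269.61
Transit Levy: 7.3% × R$8,170.00 = R$596.41
Total: R$776.59 + R$302.29 + R$269.61 + R$596.41 = R$1,944.90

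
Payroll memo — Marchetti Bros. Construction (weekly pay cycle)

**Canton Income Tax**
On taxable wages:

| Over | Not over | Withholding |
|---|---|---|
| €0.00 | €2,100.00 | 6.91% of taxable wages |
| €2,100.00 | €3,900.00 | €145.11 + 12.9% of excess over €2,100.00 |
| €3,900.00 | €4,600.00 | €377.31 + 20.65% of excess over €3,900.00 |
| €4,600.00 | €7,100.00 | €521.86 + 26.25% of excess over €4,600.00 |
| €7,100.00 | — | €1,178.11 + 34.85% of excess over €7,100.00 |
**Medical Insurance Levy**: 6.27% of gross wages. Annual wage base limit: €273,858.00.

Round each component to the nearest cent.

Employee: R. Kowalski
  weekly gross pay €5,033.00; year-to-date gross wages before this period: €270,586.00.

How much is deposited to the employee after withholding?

Canton Income Tax: taxable = €5,033.00
  €521.86 + 26.25% × (€5,033.00 − €4,600.00) = €521.86 + 26.25% × €433.00 = €635.52
Medical Insurance Levy: cap €273,858.00 − YTD €270,586.00 = €3,272.00 subject; 6.27% × €3,272.00 = €205.15
Total withheld: €635.52 + €205.15 = €840.67
Net pay: €5,033.00 − €840.67 = €4,192.33

€4,192.33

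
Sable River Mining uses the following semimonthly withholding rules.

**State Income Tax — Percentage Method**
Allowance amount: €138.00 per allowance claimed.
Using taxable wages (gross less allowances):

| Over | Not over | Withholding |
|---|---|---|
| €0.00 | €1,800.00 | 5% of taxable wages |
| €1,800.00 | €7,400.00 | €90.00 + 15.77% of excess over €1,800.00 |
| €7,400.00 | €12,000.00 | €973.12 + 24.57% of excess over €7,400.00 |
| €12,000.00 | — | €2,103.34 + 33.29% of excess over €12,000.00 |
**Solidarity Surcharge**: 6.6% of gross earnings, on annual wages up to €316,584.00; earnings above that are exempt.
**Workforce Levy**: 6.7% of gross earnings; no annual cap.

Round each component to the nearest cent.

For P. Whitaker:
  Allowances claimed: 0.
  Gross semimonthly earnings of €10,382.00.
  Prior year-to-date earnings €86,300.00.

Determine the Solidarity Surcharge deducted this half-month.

Solidarity Surcharge: 6.6% × €10,382.00 = €685.21

€685.21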